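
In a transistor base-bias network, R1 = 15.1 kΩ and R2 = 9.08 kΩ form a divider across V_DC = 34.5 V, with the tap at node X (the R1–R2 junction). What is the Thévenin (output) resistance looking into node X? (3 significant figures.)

With V_DC suppressed (replaced by a short), R_th = R1 ‖ R2 = (15.10 × 9.08)/(15.10 + 9.08) = 5.670 kΩ.

R_th ≈ 5.67 kΩ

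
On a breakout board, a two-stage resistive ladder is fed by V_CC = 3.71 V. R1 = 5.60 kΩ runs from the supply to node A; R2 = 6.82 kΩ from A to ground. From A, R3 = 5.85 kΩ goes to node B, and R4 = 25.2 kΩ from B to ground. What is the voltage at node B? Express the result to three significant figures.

V_B ≈ 1.50 V

Looking into the second stage from A: R3 + R4 = 31.05 kΩ appears in parallel with R2.
Effective lower resistance at A: R2 ‖ 31.05 = 5.592 kΩ.
So V_A = 3.71 × 0.4996 = 1.854 V.
Then the unloaded second divider: V_B = V_A × R4/(R3+R4) = 1.854 × 0.8116 = 1.504 V.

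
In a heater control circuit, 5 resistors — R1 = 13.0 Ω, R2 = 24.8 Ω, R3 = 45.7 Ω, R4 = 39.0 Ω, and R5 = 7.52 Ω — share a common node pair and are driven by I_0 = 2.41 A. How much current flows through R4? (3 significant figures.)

ΣG = 1/13.0 + 1/24.8 + 1/45.7 + 1/39.0 + 1/7.52 = 0.2977.
By the current-divider rule, I = I_0 · G_k/ΣG = 2.41 × 0.08612 = 0.2075 A.

I ≈ 0.208 A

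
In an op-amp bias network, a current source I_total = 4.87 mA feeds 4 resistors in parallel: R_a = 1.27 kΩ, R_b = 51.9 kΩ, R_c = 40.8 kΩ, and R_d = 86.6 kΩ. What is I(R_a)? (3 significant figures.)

ΣG = 1/1.27 + 1/51.9 + 1/40.8 + 1/86.6 = 0.8427.
By the current-divider rule, I = I_total · G_k/ΣG = 4.87 × 0.9344 = 4.550 mA.

I ≈ 4.55 mA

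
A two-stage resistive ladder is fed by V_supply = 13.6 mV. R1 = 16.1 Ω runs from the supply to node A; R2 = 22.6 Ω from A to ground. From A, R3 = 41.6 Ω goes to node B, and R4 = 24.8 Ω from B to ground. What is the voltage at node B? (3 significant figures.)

Node A sees R2 in parallel with the series input of stage 2, R3 + R4 = 66.40 Ω.
Effective lower resistance at A: R2 ‖ 66.40 = 16.86 Ω.
First divider: V_A = V_supply · 16.86/(16.1 + 16.86) = 6.957 mV.
Stage 2 is unloaded, so V_B = V_A · R4/(R3+R4) = 6.957 × 24.8/66.40 = 2.598 mV.

V_B ≈ 2.60 mV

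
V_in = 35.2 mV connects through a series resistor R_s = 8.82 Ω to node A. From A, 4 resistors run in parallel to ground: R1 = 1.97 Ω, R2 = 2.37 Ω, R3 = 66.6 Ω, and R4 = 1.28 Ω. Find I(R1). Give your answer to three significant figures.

Combine the parallel branches: R_p = (1/1.97 + 1/2.37 + 1/66.6 + 1/1.28)⁻¹ = 0.5794 Ω.
Node voltage V_A = V_in · R_p/(R_s + R_p) = 35.2 × 0.06165 = 2.170 mV.
I(R1) = V_A / R1 = 2.170/1.97 = 1.101 mA.

I ≈ 1.10 mA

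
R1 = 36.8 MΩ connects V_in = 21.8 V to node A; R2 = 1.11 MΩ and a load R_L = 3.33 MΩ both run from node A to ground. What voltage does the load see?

First combine the lower leg with the load: R2 ‖ R_L = 0.8325 MΩ.
Then V_out = V_in · R2'/(R1 + R2') = 21.8 × 0.8325/37.63 = 0.4823 V.
(Unloaded it would be 0.638 V; the load pulls it down.)

V_out ≈ 0.482 V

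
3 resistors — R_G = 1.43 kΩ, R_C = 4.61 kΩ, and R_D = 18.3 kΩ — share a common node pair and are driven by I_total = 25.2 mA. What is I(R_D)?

I ≈ 1.42 mA

ΣG = 1/1.43 + 1/4.61 + 1/18.3 = 0.9709.
By the current-divider rule, I = I_total · G_k/ΣG = 25.2 × 0.05628 = 1.418 mA.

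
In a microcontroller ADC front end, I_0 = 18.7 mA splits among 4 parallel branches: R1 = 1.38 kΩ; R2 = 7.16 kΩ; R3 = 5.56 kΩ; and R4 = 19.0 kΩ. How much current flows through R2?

Total conductance ΣG = 1/1.38 + 1/7.16 + 1/5.56 + 1/19.0 = 1.097 (units of 1/kΩ).
Current divider: I(R2) = I_0 · G_k/ΣG = 18.7 × (0.1397/1.097) = 18.7 × 0.1273 = 2.381 mA.

I ≈ 2.38 mA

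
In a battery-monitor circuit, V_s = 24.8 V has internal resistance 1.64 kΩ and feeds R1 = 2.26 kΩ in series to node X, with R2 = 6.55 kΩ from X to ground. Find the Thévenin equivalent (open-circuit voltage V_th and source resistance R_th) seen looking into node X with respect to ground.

V_th ≈ 15.5 V, R_th ≈ 2.44 kΩ

R1' = 1.64 + 2.26 = 3.900 kΩ (source resistance + R1).
Open-circuit (no load on X): V_th = V_s · R2/(R1' + R2) = 24.8 × 6.55/(3.900 + 6.55) = 15.54 V.
Looking into X with the source shorted: R_th = R1'·R2/(R1'+R2) = 3.900 × 6.55/10.45 = 2.444 kΩ.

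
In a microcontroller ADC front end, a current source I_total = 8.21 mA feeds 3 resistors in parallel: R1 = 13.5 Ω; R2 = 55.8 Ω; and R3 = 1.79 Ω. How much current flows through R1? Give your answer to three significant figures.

I ≈ 0.935 mA

ΣG = 1/13.5 + 1/55.8 + 1/1.79 = 0.6507.
Current divider: I(R1) = I_total · G_k/ΣG = 8.21 × (0.07407/0.6507) = 8.21 × 0.1138 = 0.9347 mA.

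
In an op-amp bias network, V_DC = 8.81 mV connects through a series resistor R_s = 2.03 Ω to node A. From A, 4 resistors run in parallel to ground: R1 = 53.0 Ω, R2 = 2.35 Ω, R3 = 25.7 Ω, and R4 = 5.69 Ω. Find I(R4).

I ≈ 0.662 mA

Combine the parallel branches: R_p = (1/53.0 + 1/2.35 + 1/25.7 + 1/5.69)⁻¹ = 1.517 Ω.
V_A by voltage divider: V_A = 8.81 × 1.517/(2.03 + 1.517) = 3.768 mV.
Branch current I = V_A/R4 = 3.768/5.69 = 0.6623 mA.
(Equivalently: I_total = 2.484 mA, then current-divider fraction G_k/ΣG = 0.2667.)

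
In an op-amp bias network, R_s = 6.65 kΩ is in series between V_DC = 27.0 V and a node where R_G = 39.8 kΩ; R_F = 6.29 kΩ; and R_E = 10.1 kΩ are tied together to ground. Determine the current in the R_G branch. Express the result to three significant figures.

Parallel bank: R_p = 1/(1/39.8 + 1/6.29 + 1/10.1) = 3.532 kΩ.
V_A by voltage divider: V_A = 27.0 × 3.532/(6.65 + 3.532) = 9.366 V.
Branch current I = V_A/R_G = 9.366/39.8 = 0.2353 mA.

I ≈ 0.235 mA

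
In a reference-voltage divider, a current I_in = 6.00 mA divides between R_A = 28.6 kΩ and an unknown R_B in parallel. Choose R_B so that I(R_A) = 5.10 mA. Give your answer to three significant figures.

Two-branch current divider: I_A = I_in · R_B/(R_A + R_B).
5.10/6.00 = R_B/(R_A + R_B) → R_B = R_A · (0.8500)/(1 − 0.8500) = 28.6 × 5.667 = 162.1 kΩ.

R_B ≈ 162 kΩ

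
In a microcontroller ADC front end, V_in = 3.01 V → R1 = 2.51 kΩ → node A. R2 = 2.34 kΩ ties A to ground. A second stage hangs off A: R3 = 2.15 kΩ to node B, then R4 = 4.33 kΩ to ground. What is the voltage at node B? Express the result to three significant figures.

V_B ≈ 0.818 V

The second stage (R3 + R4 = 6.480 kΩ) loads node A in parallel with R2.
Effective lower resistance at A: R2 ‖ 6.480 = 1.719 kΩ.
So V_A = 3.01 × 0.4065 = 1.224 V.
Then the unloaded second divider: V_B = V_A × R4/(R3+R4) = 1.224 × 0.6682 = 0.8176 V.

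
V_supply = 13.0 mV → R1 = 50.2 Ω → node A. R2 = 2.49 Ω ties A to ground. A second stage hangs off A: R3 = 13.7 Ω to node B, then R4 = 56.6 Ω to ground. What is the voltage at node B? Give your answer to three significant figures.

V_B ≈ 0.478 mV

Looking into the second stage from A: R3 + R4 = 70.30 Ω appears in parallel with R2.
Effective lower resistance at A: R2 ‖ 70.30 = 2.405 Ω.
First divider: V_A = V_supply · 2.405/(50.2 + 2.405) = 0.5943 mV.
Then the unloaded second divider: V_B = V_A × R4/(R3+R4) = 0.5943 × 0.8051 = 0.4785 mV.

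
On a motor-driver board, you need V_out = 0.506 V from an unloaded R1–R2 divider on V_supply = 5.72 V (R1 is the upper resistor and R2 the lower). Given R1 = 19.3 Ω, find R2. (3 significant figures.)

R2 ≈ 1.87 Ω

V_out/V_supply = R2/(R1+R2) = 0.08846.
Rearranging, R2 = R1·k/(1−k) = 19.3 × 0.09705 = 1.873 Ω.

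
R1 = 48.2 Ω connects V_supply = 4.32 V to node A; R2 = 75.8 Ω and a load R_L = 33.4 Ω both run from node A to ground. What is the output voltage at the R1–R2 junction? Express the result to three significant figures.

R2 ‖ R_L = (75.8 × 33.4)/(75.8 + 33.4) = 23.18 Ω.
Then V_out = V_supply · R2'/(R1 + R2') = 4.32 × 23.18/71.38 = 1.403 V.

V_out ≈ 1.40 V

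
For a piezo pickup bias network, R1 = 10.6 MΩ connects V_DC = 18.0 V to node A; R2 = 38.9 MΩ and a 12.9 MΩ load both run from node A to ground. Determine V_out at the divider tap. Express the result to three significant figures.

The load sits in parallel with R2, giving an effective lower resistance R2' = R2·R_L/(R2+R_L) = 9.687 MΩ.
Now apply the divider: V_out = 18.0 × 0.4775 = 8.595 V.

V_out ≈ 8.60 V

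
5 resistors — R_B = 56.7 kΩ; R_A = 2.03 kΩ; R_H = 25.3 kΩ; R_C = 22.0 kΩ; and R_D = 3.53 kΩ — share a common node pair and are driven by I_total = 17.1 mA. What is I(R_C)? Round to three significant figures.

I ≈ 0.885 mA

ΣG = 1/56.7 + 1/2.03 + 1/25.3 + 1/22.0 + 1/3.53 = 0.8785.
R_C takes the fraction G_k/ΣG = 0.04545/0.8785 = 0.05174, so I = 17.1 × 0.05174 = 0.8848 mA.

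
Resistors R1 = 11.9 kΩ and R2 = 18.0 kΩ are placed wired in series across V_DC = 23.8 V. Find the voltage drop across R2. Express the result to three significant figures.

V ≈ 14.3 V

Total series resistance ΣR = 11.9 + 18.0 = 29.90 kΩ.
Voltage divider: V = V_DC · (18.00 / 29.90) = 23.8 × 0.6020 = 14.33 V.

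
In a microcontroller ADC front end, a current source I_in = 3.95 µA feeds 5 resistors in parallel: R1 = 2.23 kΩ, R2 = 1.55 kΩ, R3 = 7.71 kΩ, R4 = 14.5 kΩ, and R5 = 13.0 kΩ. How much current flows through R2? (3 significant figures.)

I ≈ 1.86 µA

ΣG = 1/2.23 + 1/1.55 + 1/7.71 + 1/14.5 + 1/13.0 = 1.369.
R2 takes the fraction G_k/ΣG = 0.6452/1.369 = 0.4712, so I = 3.95 × 0.4712 = 1.861 µA.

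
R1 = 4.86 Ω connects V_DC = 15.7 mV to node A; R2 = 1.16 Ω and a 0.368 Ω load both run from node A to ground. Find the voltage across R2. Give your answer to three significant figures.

V_out ≈ 0.853 mV

First combine the lower leg with the load: R2 ‖ R_L = 0.2794 Ω.
Now apply the divider: V_out = 15.7 × 0.05436 = 0.8534 mV.
(Unloaded it would be 3.03 mV; the load pulls it down.)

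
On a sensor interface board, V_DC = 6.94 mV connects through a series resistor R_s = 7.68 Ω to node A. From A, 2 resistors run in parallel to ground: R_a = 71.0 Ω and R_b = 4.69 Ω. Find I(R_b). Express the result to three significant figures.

Parallel bank: R_p = 1/(1/71.0 + 1/4.69) = 4.399 Ω.
V_A = 6.94 × 4.399/12.08 = 2.528 mV.
Branch current I = V_A/R_b = 2.528/4.69 = 0.5389 mA.
(Check via current divider: I_total = 0.5745 mA; share G_k/ΣG = 0.9380 → same result.)

I ≈ 0.539 mA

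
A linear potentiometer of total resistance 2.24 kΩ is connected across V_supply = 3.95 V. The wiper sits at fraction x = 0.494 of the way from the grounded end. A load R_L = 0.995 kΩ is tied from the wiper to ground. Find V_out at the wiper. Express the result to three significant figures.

V_out ≈ 1.25 V

Split the track: R_lower = x·R_p = 1.107 kΩ, R_upper = (1−x)·R_p = 1.133 kΩ.
R_L loads the lower segment: effective lower R = 0.5239 kΩ.
Then V_out = V_supply · 0.5239/(1.133 + 0.5239) = 1.249 V.
(Unloaded: V_out = x·V_supply = 1.95 V.)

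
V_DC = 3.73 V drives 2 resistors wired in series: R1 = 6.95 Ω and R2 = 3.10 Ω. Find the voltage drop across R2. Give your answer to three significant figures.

V ≈ 1.15 V

Total series resistance ΣR = 6.95 + 3.10 = 10.05 Ω.
Voltage divider: V = V_DC · (3.100 / 10.05) = 3.73 × 0.3085 = 1.151 V.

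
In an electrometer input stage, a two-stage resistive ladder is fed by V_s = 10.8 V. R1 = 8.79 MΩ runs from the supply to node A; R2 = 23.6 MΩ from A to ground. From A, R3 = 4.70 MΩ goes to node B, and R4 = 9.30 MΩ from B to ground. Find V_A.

The second stage (R3 + R4 = 14.00 MΩ) loads node A in parallel with R2.
Effective lower resistance at A: R2 ‖ 14.00 = 8.787 MΩ.
First divider: V_A = V_s · 8.787/(8.79 + 8.787) = 5.399 V.

V_A ≈ 5.40 V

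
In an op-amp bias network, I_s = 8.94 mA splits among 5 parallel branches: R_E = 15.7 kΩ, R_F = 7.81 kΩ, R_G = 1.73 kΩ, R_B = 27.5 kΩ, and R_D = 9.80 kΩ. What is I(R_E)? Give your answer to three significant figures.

I ≈ 0.627 mA

Conductances: ΣG = 1/15.7 + 1/7.81 + 1/1.73 + 1/27.5 + 1/9.80 = 0.9082 (1/kΩ).
R_E takes the fraction G_k/ΣG = 0.06369/0.9082 = 0.07013, so I = 8.94 × 0.07013 = 0.6270 mA.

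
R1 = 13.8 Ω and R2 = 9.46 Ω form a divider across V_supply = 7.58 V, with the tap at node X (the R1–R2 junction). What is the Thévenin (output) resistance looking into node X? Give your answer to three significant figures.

R_th ≈ 5.61 Ω

Zeroing V_supply shorts the top of R1 to ground, so R_th = R1 ‖ R2 = 5.613 Ω.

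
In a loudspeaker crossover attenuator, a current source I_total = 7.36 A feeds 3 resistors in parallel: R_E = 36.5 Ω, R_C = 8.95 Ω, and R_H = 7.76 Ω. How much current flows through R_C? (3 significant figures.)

I ≈ 3.07 A

ΣG = 1/36.5 + 1/8.95 + 1/7.76 = 0.2680.
By the current-divider rule, I = I_total · G_k/ΣG = 7.36 × 0.4169 = 3.069 A.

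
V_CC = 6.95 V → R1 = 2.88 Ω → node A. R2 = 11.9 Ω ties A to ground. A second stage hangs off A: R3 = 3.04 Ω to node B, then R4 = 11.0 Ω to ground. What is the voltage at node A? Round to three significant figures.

V_A ≈ 4.80 V

Node A sees R2 in parallel with the series input of stage 2, R3 + R4 = 14.04 Ω.
R2 ‖ (R3+R4) = 6.441 Ω.
V_A = 6.95 × 6.441/(2.88 + 6.441) = 4.803 V.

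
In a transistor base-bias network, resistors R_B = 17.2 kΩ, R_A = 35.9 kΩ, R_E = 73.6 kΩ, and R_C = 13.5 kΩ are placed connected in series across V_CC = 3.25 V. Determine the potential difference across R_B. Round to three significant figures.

ΣR = 17.2 + 35.9 + 73.6 + 13.5 = 140.2 kΩ.
Voltage divider: V = V_CC · (17.20 / 140.2) = 3.25 × 0.1227 = 0.3987 V.

V ≈ 0.399 V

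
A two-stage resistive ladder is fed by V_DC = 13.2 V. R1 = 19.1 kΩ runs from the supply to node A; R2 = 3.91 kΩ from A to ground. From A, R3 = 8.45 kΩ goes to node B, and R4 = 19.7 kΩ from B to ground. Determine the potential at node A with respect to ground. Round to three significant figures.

V_A ≈ 2.01 V

Node A sees R2 in parallel with the series input of stage 2, R3 + R4 = 28.15 kΩ.
Effective lower resistance at A: R2 ‖ 28.15 = 3.433 kΩ.
First divider: V_A = V_DC · 3.433/(19.1 + 3.433) = 2.011 V.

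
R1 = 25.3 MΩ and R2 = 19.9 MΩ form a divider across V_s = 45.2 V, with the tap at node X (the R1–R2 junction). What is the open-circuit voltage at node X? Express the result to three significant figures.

V_th ≈ 19.9 V

With X open, the divider is unloaded: V_th = 45.2 × 19.9/45.20 = 19.90 V.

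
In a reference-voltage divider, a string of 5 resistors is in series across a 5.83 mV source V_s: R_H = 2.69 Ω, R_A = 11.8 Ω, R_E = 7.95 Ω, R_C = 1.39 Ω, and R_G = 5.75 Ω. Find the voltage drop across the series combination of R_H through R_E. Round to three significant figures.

Total series resistance ΣR = 2.69 + 11.8 + 7.95 + 1.39 + 5.75 = 29.58 Ω.
R_{R_H..R_E} = 2.69 + 11.8 + 7.95 = 22.44 Ω.
Voltage divider: V = V_s · (22.44 / 29.58) = 5.83 × 0.7586 = 4.423 mV.

V ≈ 4.42 mV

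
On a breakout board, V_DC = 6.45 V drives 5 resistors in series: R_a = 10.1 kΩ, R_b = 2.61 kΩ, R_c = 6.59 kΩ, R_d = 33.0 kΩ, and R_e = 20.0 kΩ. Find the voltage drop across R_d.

Series total: ΣR = 10.1 + 2.61 + 6.59 + 33.0 + 20.0 = 72.30 kΩ.
By the voltage-divider rule, V = 6.45 × 33.00/72.30 = 2.944 V.

V ≈ 2.94 V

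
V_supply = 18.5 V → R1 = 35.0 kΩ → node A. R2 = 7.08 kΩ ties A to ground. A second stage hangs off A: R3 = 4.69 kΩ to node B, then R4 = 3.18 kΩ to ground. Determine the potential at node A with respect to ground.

V_A ≈ 1.78 V

The second stage (R3 + R4 = 7.870 kΩ) loads node A in parallel with R2.
Effective lower resistance at A: R2 ‖ 7.870 = 3.727 kΩ.
First divider: V_A = V_supply · 3.727/(35.0 + 3.727) = 1.780 V.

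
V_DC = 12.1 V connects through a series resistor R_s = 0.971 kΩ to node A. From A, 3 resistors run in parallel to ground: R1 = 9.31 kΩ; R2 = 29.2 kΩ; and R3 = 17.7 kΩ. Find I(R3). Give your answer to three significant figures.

Equivalent of the parallel group: R_p = 5.047 kΩ.
V_A = 12.1 × 5.047/6.018 = 10.15 V.
Branch current I = V_A/R3 = 10.15/17.7 = 0.5733 mA.
(Check via current divider: I_total = 2.011 mA; share G_k/ΣG = 0.2851 → same result.)

I ≈ 0.573 mA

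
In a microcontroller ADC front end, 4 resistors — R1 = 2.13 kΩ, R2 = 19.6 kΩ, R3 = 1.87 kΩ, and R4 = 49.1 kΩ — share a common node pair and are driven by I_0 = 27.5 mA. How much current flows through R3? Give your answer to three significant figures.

Conductances: ΣG = 1/2.13 + 1/19.6 + 1/1.87 + 1/49.1 = 1.076 (1/kΩ).
By the current-divider rule, I = I_0 · G_k/ΣG = 27.5 × 0.4972 = 13.67 mA.

I ≈ 13.7 mA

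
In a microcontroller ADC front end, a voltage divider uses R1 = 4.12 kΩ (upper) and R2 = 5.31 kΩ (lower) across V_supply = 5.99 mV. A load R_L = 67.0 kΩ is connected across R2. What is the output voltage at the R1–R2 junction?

R2 ‖ R_L = (5.31 × 67.0)/(5.31 + 67.0) = 4.920 kΩ.
Then V_out = V_supply · R2'/(R1 + R2') = 5.99 × 4.920/9.040 = 3.260 mV.
(Unloaded it would be 3.37 mV; the load pulls it down.)

V_out ≈ 3.26 mV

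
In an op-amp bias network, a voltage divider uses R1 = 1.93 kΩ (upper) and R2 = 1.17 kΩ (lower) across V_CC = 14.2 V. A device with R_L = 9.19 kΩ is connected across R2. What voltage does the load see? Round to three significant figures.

The load sits in parallel with R2, giving an effective lower resistance R2' = R2·R_L/(R2+R_L) = 1.038 kΩ.
Voltage divider with the loaded lower leg: V_out = 14.2 × 1.038/(1.93 + 1.038) = 14.2 × 0.3497 = 4.966 V.

V_out ≈ 4.97 V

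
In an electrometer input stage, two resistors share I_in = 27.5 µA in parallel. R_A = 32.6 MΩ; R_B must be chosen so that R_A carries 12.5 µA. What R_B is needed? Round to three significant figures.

R_B ≈ 27.2 MΩ

The fraction through R_A equals R_B/(R_A+R_B).
With f = 0.4545, R_B = R_A · f/(1−f) = 32.6 × 0.8333 = 27.17 MΩ.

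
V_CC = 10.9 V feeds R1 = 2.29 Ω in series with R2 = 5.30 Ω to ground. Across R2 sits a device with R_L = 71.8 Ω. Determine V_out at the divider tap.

The load sits in parallel with R2, giving an effective lower resistance R2' = R2·R_L/(R2+R_L) = 4.936 Ω.
Then V_out = V_CC · R2'/(R1 + R2') = 10.9 × 4.936/7.226 = 7.446 V.

V_out ≈ 7.45 V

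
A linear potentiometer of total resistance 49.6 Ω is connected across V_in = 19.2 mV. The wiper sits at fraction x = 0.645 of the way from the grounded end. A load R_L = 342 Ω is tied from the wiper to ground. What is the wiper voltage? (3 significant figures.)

The pot divides into 17.61 Ω above the wiper and 31.99 Ω below.
Lower segment in parallel with the load: 31.99 ‖ 342 = 29.26 Ω.
Loaded-divider output: V_out = 19.2 × 0.6243 = 11.99 mV.
(Unloaded: V_out = x·V_in = 12.4 mV.)

V_out ≈ 12.0 mV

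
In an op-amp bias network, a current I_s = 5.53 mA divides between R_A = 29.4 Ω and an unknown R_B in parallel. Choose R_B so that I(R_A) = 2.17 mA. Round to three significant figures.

The fraction through R_A equals R_B/(R_A+R_B).
2.17/5.53 = R_B/(R_A + R_B) → R_B = R_A · (0.3924)/(1 − 0.3924) = 29.4 × 0.6458 = 18.99 Ω.

R_B ≈ 19.0 Ω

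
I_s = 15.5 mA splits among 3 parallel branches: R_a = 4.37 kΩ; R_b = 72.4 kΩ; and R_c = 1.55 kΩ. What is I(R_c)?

Total conductance ΣG = 1/4.37 + 1/72.4 + 1/1.55 = 0.8878 (units of 1/kΩ).
Current divider: I(R_c) = I_s · G_k/ΣG = 15.5 × (0.6452/0.8878) = 15.5 × 0.7267 = 11.26 mA.

I ≈ 11.3 mA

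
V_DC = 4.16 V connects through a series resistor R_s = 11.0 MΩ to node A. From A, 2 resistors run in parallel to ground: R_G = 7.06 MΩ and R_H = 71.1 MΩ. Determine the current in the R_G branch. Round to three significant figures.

Parallel bank: R_p = 1/(1/7.06 + 1/71.1) = 6.422 MΩ.
Node voltage V_A = V_DC · R_p/(R_s + R_p) = 4.16 × 0.3686 = 1.533 V.
I(R_G) = V_A / R_G = 1.533/7.06 = 0.2172 µA.
(Equivalently: I_total = 0.2388 µA, then current-divider fraction G_k/ΣG = 0.9097.)

I ≈ 0.217 µA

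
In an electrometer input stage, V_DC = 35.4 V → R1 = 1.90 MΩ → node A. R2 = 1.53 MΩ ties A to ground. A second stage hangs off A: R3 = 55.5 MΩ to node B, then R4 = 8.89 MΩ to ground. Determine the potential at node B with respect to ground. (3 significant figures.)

The second stage (R3 + R4 = 64.39 MΩ) loads node A in parallel with R2.
Effective lower resistance at A: R2 ‖ 64.39 = 1.494 MΩ.
V_A = 35.4 × 1.494/(1.90 + 1.494) = 15.59 V.
Stage 2 is unloaded, so V_B = V_A · R4/(R3+R4) = 15.59 × 8.89/64.39 = 2.152 V.

V_B ≈ 2.15 V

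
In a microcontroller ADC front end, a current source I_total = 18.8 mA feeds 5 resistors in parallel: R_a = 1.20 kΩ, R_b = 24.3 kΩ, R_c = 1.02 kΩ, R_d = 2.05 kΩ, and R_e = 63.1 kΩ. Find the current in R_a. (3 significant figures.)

I ≈ 6.64 mA

ΣG = 1/1.20 + 1/24.3 + 1/1.02 + 1/2.05 + 1/63.1 = 2.359.
By the current-divider rule, I = I_total · G_k/ΣG = 18.8 × 0.3533 = 6.643 mA.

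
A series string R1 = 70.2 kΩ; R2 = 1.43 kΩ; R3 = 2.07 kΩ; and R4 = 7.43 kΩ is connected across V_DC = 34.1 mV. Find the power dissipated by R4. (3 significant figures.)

ΣR = 81.13 kΩ → I = 34.1/81.13 = 0.4203 µA.
V(R4) = I·R = 3.123 mV; P = V·I = 3.123 × 0.4203 = 1.313 nW.

P ≈ 1.31 nW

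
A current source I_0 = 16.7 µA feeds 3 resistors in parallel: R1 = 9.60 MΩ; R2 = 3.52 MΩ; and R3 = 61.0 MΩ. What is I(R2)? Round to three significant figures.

Total conductance ΣG = 1/9.60 + 1/3.52 + 1/61.0 = 0.4047 (units of 1/MΩ).
R2 takes the fraction G_k/ΣG = 0.2841/0.4047 = 0.7021, so I = 16.7 × 0.7021 = 11.72 µA.

I ≈ 11.7 µA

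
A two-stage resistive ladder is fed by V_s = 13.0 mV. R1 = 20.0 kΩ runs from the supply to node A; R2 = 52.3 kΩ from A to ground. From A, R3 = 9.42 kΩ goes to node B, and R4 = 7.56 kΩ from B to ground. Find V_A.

The second stage (R3 + R4 = 16.98 kΩ) loads node A in parallel with R2.
Effective lower resistance at A: R2 ‖ 16.98 = 12.82 kΩ.
So V_A = 13.0 × 0.3906 = 5.078 mV.

V_A ≈ 5.08 mV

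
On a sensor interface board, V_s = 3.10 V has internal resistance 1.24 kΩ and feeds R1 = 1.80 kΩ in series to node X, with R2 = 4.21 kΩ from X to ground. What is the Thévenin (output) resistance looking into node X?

R_th ≈ 1.77 kΩ

R1' = 1.24 + 1.80 = 3.040 kΩ (source resistance + R1).
Looking into X with the source shorted: R_th = R1'·R2/(R1'+R2) = 3.040 × 4.21/7.250 = 1.765 kΩ.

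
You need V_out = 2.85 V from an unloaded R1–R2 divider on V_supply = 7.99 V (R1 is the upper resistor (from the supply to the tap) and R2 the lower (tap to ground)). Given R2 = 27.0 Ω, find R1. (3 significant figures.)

V_out/V_supply = R2/(R1+R2) = 0.3567.
R1 = R2·(1/k − 1) = 27.0 × 1.804 = 48.69 Ω.

R1 ≈ 48.7 Ω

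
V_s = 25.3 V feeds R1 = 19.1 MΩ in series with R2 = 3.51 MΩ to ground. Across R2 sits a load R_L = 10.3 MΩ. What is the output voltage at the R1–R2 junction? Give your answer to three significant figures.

V_out ≈ 3.05 V

The load sits in parallel with R2, giving an effective lower resistance R2' = R2·R_L/(R2+R_L) = 2.618 MΩ.
Voltage divider with the loaded lower leg: V_out = 25.3 × 2.618/(19.1 + 2.618) = 25.3 × 0.1205 = 3.050 V.
(Unloaded it would be 3.93 V; the load pulls it down.)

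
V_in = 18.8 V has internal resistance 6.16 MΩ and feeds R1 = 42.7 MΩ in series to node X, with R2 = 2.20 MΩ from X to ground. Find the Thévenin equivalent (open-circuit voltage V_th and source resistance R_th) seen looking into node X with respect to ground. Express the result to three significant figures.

R1' = 6.16 + 42.7 = 48.86 MΩ (source resistance + R1).
V_th is the unloaded tap voltage: V_in · R2/(R1'+R2) = 18.8 × 0.04309 = 0.8100 V.
Zeroing V_in shorts the top of R1' to ground, so R_th = R1' ‖ R2 = 2.105 MΩ.

V_th ≈ 0.810 V, R_th ≈ 2.11 MΩ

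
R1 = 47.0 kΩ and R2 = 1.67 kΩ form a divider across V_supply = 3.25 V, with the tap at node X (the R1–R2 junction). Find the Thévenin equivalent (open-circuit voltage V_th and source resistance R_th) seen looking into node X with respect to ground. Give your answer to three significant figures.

Open-circuit (no load on X): V_th = V_supply · R2/(R1 + R2) = 3.25 × 1.67/(47.00 + 1.67) = 0.1115 V.
Zeroing V_supply shorts the top of R1 to ground, so R_th = R1 ‖ R2 = 1.613 kΩ.

V_th ≈ 0.112 V, R_th ≈ 1.61 kΩ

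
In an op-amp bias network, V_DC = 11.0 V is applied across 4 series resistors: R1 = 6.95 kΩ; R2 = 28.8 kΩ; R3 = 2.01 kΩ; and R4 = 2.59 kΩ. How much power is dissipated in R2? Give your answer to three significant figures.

P ≈ 2.14 mW

Series current I = V_DC/ΣR = 11.0/40.35 = 0.2726 mA.
P = I²R = 0.07432 × 28.8 = 2.140 mW.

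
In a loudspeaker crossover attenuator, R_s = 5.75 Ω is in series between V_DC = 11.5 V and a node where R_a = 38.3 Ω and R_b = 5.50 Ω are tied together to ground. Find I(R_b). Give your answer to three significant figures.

Combine the parallel branches: R_p = (1/38.3 + 1/5.50)⁻¹ = 4.809 Ω.
Node voltage V_A = V_DC · R_p/(R_s + R_p) = 11.5 × 0.4555 = 5.238 V.
I(R_b) = V_A / R_b = 5.238/5.50 = 0.9523 A.
(Equivalently: I_total = 1.089 A, then current-divider fraction G_k/ΣG = 0.8744.)

I ≈ 0.952 A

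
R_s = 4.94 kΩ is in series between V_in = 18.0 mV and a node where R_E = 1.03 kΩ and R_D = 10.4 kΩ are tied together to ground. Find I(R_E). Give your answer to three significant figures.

Equivalent of the parallel group: R_p = 0.9372 kΩ.
V_A by voltage divider: V_A = 18.0 × 0.9372/(4.94 + 0.9372) = 2.870 mV.
I(R_E) = V_A / R_E = 2.870/1.03 = 2.787 µA.
(Equivalently: I_total = 3.063 µA, then current-divider fraction G_k/ΣG = 0.9099.)

I ≈ 2.79 µA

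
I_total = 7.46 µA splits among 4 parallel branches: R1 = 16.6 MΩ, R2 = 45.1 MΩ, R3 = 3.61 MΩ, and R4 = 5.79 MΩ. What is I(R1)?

I ≈ 0.845 µA

Total conductance ΣG = 1/16.6 + 1/45.1 + 1/3.61 + 1/5.79 = 0.5321 (units of 1/MΩ).
By the current-divider rule, I = I_total · G_k/ΣG = 7.46 × 0.1132 = 0.8445 µA.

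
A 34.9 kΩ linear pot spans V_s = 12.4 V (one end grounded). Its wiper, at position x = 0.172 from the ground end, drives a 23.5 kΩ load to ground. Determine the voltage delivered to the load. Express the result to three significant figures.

V_out ≈ 1.76 V

Split the track: R_lower = x·R_p = 6.003 kΩ, R_upper = (1−x)·R_p = 28.90 kΩ.
Lower segment in parallel with the load: 6.003 ‖ 23.5 = 4.781 kΩ.
Loaded-divider output: V_out = 12.4 × 0.1420 = 1.760 V.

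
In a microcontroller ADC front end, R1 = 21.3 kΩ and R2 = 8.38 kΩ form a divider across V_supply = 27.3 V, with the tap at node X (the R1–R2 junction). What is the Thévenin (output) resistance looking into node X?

With V_supply suppressed (replaced by a short), R_th = R1 ‖ R2 = (21.30 × 8.38)/(21.30 + 8.38) = 6.014 kΩ.

R_th ≈ 6.01 kΩ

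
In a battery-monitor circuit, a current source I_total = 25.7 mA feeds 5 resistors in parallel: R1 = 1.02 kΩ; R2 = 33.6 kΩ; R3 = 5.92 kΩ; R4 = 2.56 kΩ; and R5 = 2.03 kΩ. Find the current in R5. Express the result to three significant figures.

ΣG = 1/1.02 + 1/33.6 + 1/5.92 + 1/2.56 + 1/2.03 = 2.062.
By the current-divider rule, I = I_total · G_k/ΣG = 25.7 × 0.2389 = 6.139 mA.

I ≈ 6.14 mA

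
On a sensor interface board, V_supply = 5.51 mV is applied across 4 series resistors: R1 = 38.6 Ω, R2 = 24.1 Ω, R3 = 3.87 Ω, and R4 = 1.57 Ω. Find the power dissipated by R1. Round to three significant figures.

ΣR = 68.14 Ω → I = 5.51/68.14 = 0.08086 mA.
P(R1) = I²·R1 = (0.08086)² × 38.6 = 0.2524 µW.

P ≈ 0.252 µW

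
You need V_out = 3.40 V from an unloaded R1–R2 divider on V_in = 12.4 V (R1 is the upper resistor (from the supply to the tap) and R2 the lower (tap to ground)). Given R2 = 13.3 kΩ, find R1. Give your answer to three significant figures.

R1 ≈ 35.2 kΩ

The divider ratio is R2/(R1+R2) = 3.40/12.4 = 0.2742.
So R1 = R2 · (V_in/V_out − 1) = 13.3 × (12.4/3.40 − 1) = 13.3 × 2.647 = 35.21 kΩ.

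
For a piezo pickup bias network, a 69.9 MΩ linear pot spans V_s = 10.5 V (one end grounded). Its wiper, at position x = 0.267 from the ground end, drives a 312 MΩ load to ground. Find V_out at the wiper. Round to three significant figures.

Split the track: R_lower = x·R_p = 18.66 MΩ, R_upper = (1−x)·R_p = 51.24 MΩ.
(x·R_p) ‖ R_L = 17.61 MΩ.
Then V_out = V_s · 17.61/(51.24 + 17.61) = 2.686 V.

V_out ≈ 2.69 V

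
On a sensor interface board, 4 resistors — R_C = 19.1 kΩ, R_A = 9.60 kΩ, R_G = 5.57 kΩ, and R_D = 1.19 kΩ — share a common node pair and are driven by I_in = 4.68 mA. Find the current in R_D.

I ≈ 3.34 mA

Total conductance ΣG = 1/19.1 + 1/9.60 + 1/5.57 + 1/1.19 = 1.176 (units of 1/kΩ).
By the current-divider rule, I = I_in · G_k/ΣG = 4.68 × 0.7143 = 3.343 mA.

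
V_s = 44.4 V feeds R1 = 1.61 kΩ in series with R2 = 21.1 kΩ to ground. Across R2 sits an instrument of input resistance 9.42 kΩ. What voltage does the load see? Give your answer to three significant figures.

First combine the lower leg with the load: R2 ‖ R_L = 6.513 kΩ.
Then V_out = V_s · R2'/(R1 + R2') = 44.4 × 6.513/8.123 = 35.60 V.

V_out ≈ 35.6 V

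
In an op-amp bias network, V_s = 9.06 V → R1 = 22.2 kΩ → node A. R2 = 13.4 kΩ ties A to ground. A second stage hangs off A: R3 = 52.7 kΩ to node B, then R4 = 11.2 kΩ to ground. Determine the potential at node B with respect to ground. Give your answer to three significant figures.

The second stage (R3 + R4 = 63.90 kΩ) loads node A in parallel with R2.
Effective lower resistance at A: R2 ‖ 63.90 = 11.08 kΩ.
V_A = 9.06 × 11.08/(22.2 + 11.08) = 3.016 V.
V_B = V_A × 0.1753 = 0.5286 V.

V_B ≈ 0.529 V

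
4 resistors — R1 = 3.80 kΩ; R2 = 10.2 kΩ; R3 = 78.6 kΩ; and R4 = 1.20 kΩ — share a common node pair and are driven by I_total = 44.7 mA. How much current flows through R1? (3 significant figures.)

I ≈ 9.74 mA

Conductances: ΣG = 1/3.80 + 1/10.2 + 1/78.6 + 1/1.20 = 1.207 (1/kΩ).
By the current-divider rule, I = I_total · G_k/ΣG = 44.7 × 0.2180 = 9.744 mA.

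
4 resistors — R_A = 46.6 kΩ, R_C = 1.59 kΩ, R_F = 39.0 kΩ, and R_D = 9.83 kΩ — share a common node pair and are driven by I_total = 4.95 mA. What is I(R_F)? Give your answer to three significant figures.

I ≈ 0.163 mA

Conductances: ΣG = 1/46.6 + 1/1.59 + 1/39.0 + 1/9.83 = 0.7778 (1/kΩ).
Current divider: I(R_F) = I_total · G_k/ΣG = 4.95 × (0.02564/0.7778) = 4.95 × 0.03297 = 0.1632 mA.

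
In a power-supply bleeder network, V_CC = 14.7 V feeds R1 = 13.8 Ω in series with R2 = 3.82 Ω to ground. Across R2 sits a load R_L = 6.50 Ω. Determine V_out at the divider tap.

First combine the lower leg with the load: R2 ‖ R_L = 2.406 Ω.
Now apply the divider: V_out = 14.7 × 0.1485 = 2.182 V.
(Unloaded it would be 3.19 V; the load pulls it down.)

V_out ≈ 2.18 V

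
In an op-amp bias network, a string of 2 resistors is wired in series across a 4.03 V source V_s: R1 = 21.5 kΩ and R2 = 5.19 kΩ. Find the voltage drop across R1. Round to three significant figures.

Total series resistance ΣR = 21.5 + 5.19 = 26.69 kΩ.
By the voltage-divider rule, V = 4.03 × 21.50/26.69 = 3.246 V.

V ≈ 3.25 V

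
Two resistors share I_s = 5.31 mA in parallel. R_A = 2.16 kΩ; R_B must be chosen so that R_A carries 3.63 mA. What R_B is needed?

R_B ≈ 4.67 kΩ

Two-branch current divider: I_A = I_s · R_B/(R_A + R_B).
With f = 0.6836, R_B = R_A · f/(1−f) = 2.16 × 2.161 = 4.667 kΩ.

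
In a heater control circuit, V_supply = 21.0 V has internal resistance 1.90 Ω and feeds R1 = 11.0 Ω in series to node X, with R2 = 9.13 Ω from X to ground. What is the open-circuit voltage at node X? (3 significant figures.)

V_th ≈ 8.70 V

R1' = 1.90 + 11.0 = 12.90 Ω (source resistance + R1).
With X open, the divider is unloaded: V_th = 21.0 × 9.13/22.03 = 8.703 V.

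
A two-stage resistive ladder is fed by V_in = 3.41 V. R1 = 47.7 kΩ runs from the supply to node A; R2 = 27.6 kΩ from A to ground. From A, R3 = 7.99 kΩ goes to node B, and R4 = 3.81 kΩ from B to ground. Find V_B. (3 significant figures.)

V_B ≈ 0.163 V

Node A sees R2 in parallel with the series input of stage 2, R3 + R4 = 11.80 kΩ.
R2 ‖ (R3+R4) = 8.266 kΩ.
First divider: V_A = V_in · 8.266/(47.7 + 8.266) = 0.5036 V.
Stage 2 is unloaded, so V_B = V_A · R4/(R3+R4) = 0.5036 × 3.81/11.80 = 0.1626 V.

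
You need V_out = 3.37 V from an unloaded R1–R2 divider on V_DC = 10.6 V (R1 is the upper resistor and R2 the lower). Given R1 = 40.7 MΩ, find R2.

The divider ratio is R2/(R1+R2) = 3.37/10.6 = 0.3179.
So R2 = R1 · V_out/(V_DC − V_out) = 40.7 × 3.37/(10.6 − 3.37) = 40.7 × 0.4661 = 18.97 MΩ.

R2 ≈ 19.0 MΩ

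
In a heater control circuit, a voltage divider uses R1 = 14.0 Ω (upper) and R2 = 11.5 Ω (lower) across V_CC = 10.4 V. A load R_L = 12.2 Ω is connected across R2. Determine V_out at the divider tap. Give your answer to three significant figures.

V_out ≈ 3.09 V

R2 ‖ R_L = (11.5 × 12.2)/(11.5 + 12.2) = 5.920 Ω.
Voltage divider with the loaded lower leg: V_out = 10.4 × 5.920/(14.0 + 5.920) = 10.4 × 0.2972 = 3.091 V.
(Unloaded it would be 4.69 V; the load pulls it down.)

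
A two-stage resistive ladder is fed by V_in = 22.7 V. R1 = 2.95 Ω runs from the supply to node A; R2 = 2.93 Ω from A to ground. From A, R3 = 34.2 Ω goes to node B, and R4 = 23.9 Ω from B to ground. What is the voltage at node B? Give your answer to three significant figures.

V_B ≈ 4.54 V

Node A sees R2 in parallel with the series input of stage 2, R3 + R4 = 58.10 Ω.
Effective lower resistance at A: R2 ‖ 58.10 = 2.789 Ω.
V_A = 22.7 × 2.789/(2.95 + 2.789) = 11.03 V.
Then the unloaded second divider: V_B = V_A × R4/(R3+R4) = 11.03 × 0.4114 = 4.538 V.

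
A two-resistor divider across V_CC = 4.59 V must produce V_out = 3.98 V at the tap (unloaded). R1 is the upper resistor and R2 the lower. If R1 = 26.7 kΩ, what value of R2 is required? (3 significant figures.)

V_out/V_CC = R2/(R1+R2) = 0.8671.
Rearranging, R2 = R1·k/(1−k) = 26.7 × 6.525 = 174.2 kΩ.

R2 ≈ 174 kΩ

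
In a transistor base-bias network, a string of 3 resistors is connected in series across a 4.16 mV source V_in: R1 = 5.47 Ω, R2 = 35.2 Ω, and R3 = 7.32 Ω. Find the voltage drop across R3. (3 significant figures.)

ΣR = 5.47 + 35.2 + 7.32 = 47.99 Ω.
V = V_in · R/ΣR = 4.16 × 0.1525 = 0.6345 mV.

V ≈ 0.635 mV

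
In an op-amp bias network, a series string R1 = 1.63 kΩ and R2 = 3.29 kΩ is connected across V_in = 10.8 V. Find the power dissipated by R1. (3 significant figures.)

ΣR = 4.920 kΩ → I = 10.8/4.920 = 2.195 mA.
P = I²R = 4.819 × 1.63 = 7.854 mW.

P ≈ 7.85 mW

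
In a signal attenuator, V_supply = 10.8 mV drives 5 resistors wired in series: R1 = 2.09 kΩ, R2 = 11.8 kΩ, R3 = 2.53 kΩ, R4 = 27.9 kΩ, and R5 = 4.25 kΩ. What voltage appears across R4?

V ≈ 6.20 mV

Total series resistance ΣR = 2.09 + 11.8 + 2.53 + 27.9 + 4.25 = 48.57 kΩ.
V = V_supply · R/ΣR = 10.8 × 0.5744 = 6.204 mV.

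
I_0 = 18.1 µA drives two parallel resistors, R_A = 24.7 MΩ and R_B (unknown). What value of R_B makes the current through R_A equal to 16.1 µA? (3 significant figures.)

Two-branch current divider: I_A = I_0 · R_B/(R_A + R_B).
With f = 0.8895, R_B = R_A · f/(1−f) = 24.7 × 8.050 = 198.8 MΩ.

R_B ≈ 199 MΩ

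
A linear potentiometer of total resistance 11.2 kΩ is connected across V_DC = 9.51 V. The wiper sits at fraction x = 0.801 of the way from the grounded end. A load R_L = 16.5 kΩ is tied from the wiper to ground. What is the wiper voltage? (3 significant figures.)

V_out ≈ 6.87 V

Split the track: R_lower = x·R_p = 8.971 kΩ, R_upper = (1−x)·R_p = 2.229 kΩ.
Lower segment in parallel with the load: 8.971 ‖ 16.5 = 5.811 kΩ.
Then V_out = V_DC · 5.811/(2.229 + 5.811) = 6.874 V.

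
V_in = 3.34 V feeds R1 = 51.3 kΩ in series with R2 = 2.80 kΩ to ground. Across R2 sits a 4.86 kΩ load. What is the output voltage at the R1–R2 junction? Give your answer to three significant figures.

V_out ≈ 0.112 V

First combine the lower leg with the load: R2 ‖ R_L = 1.777 kΩ.
Voltage divider with the loaded lower leg: V_out = 3.34 × 1.777/(51.3 + 1.777) = 3.34 × 0.03347 = 0.1118 V.
(Unloaded it would be 0.173 V; the load pulls it down.)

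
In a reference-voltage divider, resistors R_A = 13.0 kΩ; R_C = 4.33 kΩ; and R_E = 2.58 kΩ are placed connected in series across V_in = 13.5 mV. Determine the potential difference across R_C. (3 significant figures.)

ΣR = 13.0 + 4.33 + 2.58 = 19.91 kΩ.
Voltage divider: V = V_in · (4.330 / 19.91) = 13.5 × 0.2175 = 2.936 mV.

V ≈ 2.94 mV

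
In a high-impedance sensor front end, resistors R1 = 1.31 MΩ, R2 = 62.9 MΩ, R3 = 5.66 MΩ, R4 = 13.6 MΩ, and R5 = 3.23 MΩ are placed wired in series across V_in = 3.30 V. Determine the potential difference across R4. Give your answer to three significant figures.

Series total: ΣR = 1.31 + 62.9 + 5.66 + 13.6 + 3.23 = 86.70 MΩ.
V = V_in · R/ΣR = 3.30 × 0.1569 = 0.5176 V.

V ≈ 0.518 V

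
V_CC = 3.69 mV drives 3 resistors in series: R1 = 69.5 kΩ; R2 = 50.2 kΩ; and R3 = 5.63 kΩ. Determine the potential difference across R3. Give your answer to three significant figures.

V ≈ 0.166 mV

Series total: ΣR = 69.5 + 50.2 + 5.63 = 125.3 kΩ.
Voltage divider: V = V_CC · (5.630 / 125.3) = 3.69 × 0.04492 = 0.1658 mV.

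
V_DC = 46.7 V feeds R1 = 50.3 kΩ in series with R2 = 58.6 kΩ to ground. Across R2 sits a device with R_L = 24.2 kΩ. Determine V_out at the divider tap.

The load sits in parallel with R2, giving an effective lower resistance R2' = R2·R_L/(R2+R_L) = 17.13 kΩ.
Then V_out = V_DC · R2'/(R1 + R2') = 46.7 × 17.13/67.43 = 11.86 V.
(Unloaded it would be 25.1 V; the load pulls it down.)

V_out ≈ 11.9 V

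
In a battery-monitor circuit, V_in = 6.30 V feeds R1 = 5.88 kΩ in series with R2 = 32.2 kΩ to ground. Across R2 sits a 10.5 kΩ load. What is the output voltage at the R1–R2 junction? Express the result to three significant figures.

The load sits in parallel with R2, giving an effective lower resistance R2' = R2·R_L/(R2+R_L) = 7.918 kΩ.
Then V_out = V_in · R2'/(R1 + R2') = 6.30 × 7.918/13.80 = 3.615 V.

V_out ≈ 3.62 V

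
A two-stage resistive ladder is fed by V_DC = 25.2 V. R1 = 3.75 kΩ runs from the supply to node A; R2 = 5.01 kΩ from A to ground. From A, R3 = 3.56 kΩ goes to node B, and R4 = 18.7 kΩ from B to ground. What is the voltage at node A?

The second stage (R3 + R4 = 22.26 kΩ) loads node A in parallel with R2.
R2 ‖ (R3+R4) = 4.090 kΩ.
V_A = 25.2 × 4.090/(3.75 + 4.090) = 13.15 V.

V_A ≈ 13.1 V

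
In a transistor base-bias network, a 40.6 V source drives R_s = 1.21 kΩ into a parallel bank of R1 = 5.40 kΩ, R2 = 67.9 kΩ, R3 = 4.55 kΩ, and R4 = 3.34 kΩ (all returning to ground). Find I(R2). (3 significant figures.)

I ≈ 0.320 mA

Parallel bank: R_p = 1/(1/5.40 + 1/67.9 + 1/4.55 + 1/3.34) = 1.391 kΩ.
V_A = 40.6 × 1.391/2.601 = 21.71 V.
Branch current I = V_A/R2 = 21.71/67.9 = 0.3197 mA.
(Equivalently: I_total = 15.61 mA, then current-divider fraction G_k/ΣG = 0.02048.)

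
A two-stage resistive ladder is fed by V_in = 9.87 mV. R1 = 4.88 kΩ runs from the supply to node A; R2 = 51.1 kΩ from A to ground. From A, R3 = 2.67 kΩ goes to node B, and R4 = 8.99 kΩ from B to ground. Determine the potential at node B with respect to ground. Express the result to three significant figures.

V_B ≈ 5.03 mV

Node A sees R2 in parallel with the series input of stage 2, R3 + R4 = 11.66 kΩ.
Effective lower resistance at A: R2 ‖ 11.66 = 9.494 kΩ.
V_A = 9.87 × 9.494/(4.88 + 9.494) = 6.519 mV.
Then the unloaded second divider: V_B = V_A × R4/(R3+R4) = 6.519 × 0.7710 = 5.026 mV.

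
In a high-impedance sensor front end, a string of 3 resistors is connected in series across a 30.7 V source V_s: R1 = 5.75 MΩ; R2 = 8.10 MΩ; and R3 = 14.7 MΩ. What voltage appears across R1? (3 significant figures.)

V ≈ 6.18 V

ΣR = 5.75 + 8.10 + 14.7 = 28.55 MΩ.
By the voltage-divider rule, V = 30.7 × 5.750/28.55 = 6.183 V.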